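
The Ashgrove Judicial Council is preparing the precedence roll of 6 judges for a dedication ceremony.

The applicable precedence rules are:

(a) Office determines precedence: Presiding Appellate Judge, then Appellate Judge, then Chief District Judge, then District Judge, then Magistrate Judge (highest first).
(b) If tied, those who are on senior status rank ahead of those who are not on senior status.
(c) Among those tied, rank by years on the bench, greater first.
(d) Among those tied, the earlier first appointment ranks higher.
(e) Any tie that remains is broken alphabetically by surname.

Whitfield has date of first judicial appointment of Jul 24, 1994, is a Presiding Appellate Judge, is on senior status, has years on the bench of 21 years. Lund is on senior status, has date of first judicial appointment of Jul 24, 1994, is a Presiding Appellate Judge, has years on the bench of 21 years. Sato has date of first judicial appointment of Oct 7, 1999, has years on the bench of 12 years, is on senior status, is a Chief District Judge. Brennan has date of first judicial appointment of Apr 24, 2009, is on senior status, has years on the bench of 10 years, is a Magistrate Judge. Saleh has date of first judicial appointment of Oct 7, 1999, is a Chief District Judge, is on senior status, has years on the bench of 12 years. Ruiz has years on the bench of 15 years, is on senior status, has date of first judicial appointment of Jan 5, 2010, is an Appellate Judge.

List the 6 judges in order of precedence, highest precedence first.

By office: Lund and Whitfield (Presiding Appellate Judge); then Ruiz (Appellate Judge); then Saleh and Sato (Chief District Judge); then Brennan (Magistrate Judge).
Lund and Whitfield are each on senior status, so the next rule applies.
Lund and Whitfield both have years on the bench 21 years, so the next rule applies.
Lund and Whitfield both have date of first judicial appointment Jul 24, 1994, so the next rule applies.
Among Lund and Whitfield, alphabetically by surname: Lund before Whitfield.
Saleh and Sato are each on senior status, so the next rule applies.
Saleh and Sato both have years on the bench 12 years, so the next rule applies.
Saleh and Sato both have date of first judicial appointment Oct 7, 1999, so the next rule applies.
Among Saleh and Sato, alphabetically by surname: Saleh before Sato.
Full order: Lund, Whitfield, Ruiz, Saleh, Sato, Brennan.

Lund, Whitfield, Ruiz, Saleh, Sato, Brennan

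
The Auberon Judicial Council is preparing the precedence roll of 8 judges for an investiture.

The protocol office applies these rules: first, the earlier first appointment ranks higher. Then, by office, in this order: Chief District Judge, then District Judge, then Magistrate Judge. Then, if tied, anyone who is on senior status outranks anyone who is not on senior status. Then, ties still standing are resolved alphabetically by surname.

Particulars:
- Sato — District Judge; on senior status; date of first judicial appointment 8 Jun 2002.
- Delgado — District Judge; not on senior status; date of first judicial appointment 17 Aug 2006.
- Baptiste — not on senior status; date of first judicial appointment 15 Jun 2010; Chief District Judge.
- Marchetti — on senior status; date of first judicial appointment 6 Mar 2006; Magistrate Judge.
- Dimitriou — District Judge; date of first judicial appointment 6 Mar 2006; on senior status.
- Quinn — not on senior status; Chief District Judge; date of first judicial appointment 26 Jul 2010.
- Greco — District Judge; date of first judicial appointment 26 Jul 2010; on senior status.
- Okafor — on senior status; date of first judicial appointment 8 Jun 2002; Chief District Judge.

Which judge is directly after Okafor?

Sato

By date of first judicial appointment (earlier first): Okafor and Sato (both 8 Jun 2002); then Dimitriou and Marchetti (both 6 Mar 2006); then Delgado (17 Aug 2006); then Baptiste (15 Jun 2010); then Quinn and Greco (both 26 Jul 2010).
Among Okafor and Sato, by office: Okafor (Chief District Judge) before Sato (District Judge).
Among Dimitriou and Marchetti, by office: Dimitriou (District Judge) before Marchetti (Magistrate Judge).
Among Quinn and Greco, by office: Quinn (Chief District Judge) before Greco (District Judge).
Order: Okafor, Sato, Dimitriou, Marchetti, Delgado, Baptiste, Quinn, Greco.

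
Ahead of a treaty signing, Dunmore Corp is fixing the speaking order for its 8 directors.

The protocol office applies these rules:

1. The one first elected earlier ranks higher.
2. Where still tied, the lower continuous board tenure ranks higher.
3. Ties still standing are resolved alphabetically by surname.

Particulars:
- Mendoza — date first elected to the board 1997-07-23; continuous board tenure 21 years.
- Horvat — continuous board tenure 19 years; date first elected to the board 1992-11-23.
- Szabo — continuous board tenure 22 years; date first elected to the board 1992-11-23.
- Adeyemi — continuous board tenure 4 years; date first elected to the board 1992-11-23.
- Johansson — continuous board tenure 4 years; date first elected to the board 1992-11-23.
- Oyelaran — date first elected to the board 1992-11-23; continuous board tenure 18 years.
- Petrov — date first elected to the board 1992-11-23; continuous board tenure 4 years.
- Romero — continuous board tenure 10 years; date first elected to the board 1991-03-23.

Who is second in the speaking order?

By date first elected to the board (earlier first): Romero (1991-03-23); then Adeyemi, Johansson, Petrov, Oyelaran, Horvat and Szabo (each 1992-11-23); then Mendoza (1997-07-23).
Among Adeyemi, Johansson, Petrov, Oyelaran, Horvat and Szabo, by continuous board tenure (lower first): Adeyemi, Johansson and Petrov (4 years) before Oyelaran (18 years) before Horvat (19 years) before Szabo (22 years).
Among Adeyemi, Johansson and Petrov, alphabetically by surname: Adeyemi before Johansson before Petrov.
Order: Romero, Adeyemi, Johansson, Petrov, Oyelaran, Horvat, Szabo, Mendoza.

Adeyemi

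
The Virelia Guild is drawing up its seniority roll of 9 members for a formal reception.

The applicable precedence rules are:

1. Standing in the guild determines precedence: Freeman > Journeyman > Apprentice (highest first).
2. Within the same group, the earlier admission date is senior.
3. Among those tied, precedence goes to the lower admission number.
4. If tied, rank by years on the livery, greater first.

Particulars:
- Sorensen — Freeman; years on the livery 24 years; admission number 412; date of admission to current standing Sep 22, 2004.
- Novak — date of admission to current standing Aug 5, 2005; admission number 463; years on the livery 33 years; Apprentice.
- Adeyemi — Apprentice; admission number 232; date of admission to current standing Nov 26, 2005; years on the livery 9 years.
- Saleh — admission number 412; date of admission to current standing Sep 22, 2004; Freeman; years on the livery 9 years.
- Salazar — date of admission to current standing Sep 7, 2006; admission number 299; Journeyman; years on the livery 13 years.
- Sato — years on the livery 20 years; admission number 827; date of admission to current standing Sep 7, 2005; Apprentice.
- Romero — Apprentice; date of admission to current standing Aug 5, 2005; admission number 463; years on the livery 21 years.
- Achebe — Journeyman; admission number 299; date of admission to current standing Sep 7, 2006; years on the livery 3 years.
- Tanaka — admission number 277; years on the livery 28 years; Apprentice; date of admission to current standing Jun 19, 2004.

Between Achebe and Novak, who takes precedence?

Achebe

By standing in the guild: Sorensen and Saleh (Freeman); then Salazar and Achebe (Journeyman); then Tanaka, Novak, Romero, Sato and Adeyemi (Apprentice).
Sorensen and Saleh both have date of admission to current standing Sep 22, 2004, so the next rule applies.
Sorensen and Saleh both have admission number 412, so the next rule applies.
Among Sorensen and Saleh, by years on the livery (higher first): Sorensen (24 years) before Saleh (9 years).
Salazar and Achebe both have date of admission to current standing Sep 7, 2006, so the next rule applies.
Salazar and Achebe both have admission number 299, so the next rule applies.
Among Salazar and Achebe, by years on the livery (higher first): Salazar (13 years) before Achebe (3 years).
Among Tanaka, Novak, Romero, Sato and Adeyemi, by date of admission to current standing (earlier first): Tanaka (Jun 19, 2004) before Novak and Romero (Aug 5, 2005) before Sato (Sep 7, 2005) before Adeyemi (Nov 26, 2005).
Novak and Romero both have admission number 463, so the next rule applies.
Among Novak and Romero, by years on the livery (higher first): Novak (33 years) before Romero (21 years).
So Achebe takes precedence.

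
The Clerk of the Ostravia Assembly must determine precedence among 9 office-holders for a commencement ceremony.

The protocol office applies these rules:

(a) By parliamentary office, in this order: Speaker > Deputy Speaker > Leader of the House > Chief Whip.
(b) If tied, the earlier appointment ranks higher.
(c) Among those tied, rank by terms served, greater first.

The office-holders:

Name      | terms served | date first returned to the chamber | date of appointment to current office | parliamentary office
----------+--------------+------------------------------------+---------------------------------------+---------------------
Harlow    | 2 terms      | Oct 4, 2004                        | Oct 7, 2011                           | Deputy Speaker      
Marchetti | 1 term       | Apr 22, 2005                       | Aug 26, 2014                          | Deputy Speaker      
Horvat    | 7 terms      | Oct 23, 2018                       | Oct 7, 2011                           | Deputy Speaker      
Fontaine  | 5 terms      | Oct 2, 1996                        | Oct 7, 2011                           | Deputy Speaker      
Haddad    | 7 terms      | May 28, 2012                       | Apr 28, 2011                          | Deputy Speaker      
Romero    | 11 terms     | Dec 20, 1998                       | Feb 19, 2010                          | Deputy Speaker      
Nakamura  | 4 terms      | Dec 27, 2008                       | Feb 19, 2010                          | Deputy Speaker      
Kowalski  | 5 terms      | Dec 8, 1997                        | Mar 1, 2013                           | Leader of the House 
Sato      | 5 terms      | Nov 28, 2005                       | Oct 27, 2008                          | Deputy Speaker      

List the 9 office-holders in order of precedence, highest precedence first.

Sato, Romero, Nakamura, Haddad, Horvat, Fontaine, Harlow, Marchetti, Kowalski

By parliamentary office: Sato, Romero, Nakamura, Haddad, Horvat, Fontaine, Harlow and Marchetti (Deputy Speaker); then Kowalski (Leader of the House).
Among Sato, Romero, Nakamura, Haddad, Horvat, Fontaine, Harlow and Marchetti, by date of appointment to current office (earlier first): Sato (Oct 27, 2008) before Romero and Nakamura (Feb 19, 2010) before Haddad (Apr 28, 2011) before Horvat, Fontaine and Harlow (Oct 7, 2011) before Marchetti (Aug 26, 2014).
Among Romero and Nakamura, by terms served (higher first): Romero (11 terms) before Nakamura (4 terms).
Among Horvat, Fontaine and Harlow, by terms served (higher first): Horvat (7 terms) before Fontaine (5 terms) before Harlow (2 terms).
Full order: Sato, Romero, Nakamura, Haddad, Horvat, Fontaine, Harlow, Marchetti, Kowalski.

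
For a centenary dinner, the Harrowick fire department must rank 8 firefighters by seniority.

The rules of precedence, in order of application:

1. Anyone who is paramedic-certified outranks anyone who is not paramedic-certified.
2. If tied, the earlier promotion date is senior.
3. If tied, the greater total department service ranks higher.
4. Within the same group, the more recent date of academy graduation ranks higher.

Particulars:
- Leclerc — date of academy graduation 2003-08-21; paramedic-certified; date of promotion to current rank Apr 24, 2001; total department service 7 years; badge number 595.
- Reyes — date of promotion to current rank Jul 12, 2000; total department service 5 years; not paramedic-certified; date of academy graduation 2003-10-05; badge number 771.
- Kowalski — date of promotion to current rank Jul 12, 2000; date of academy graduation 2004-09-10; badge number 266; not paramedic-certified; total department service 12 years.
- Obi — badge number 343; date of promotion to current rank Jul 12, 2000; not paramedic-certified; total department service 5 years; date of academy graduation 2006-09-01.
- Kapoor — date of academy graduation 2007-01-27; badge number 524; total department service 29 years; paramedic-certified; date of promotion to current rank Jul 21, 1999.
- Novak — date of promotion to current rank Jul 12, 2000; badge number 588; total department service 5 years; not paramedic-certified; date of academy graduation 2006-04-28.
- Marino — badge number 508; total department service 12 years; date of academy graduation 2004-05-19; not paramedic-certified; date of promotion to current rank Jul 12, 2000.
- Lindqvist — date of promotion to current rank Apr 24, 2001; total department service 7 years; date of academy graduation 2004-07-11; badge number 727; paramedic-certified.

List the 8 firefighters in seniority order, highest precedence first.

Kapoor, Lindqvist, Leclerc, Kowalski, Marino, Obi, Novak, Reyes

By the first rule: Kapoor, Lindqvist and Leclerc (each paramedic-certified); then Kowalski, Marino, Obi, Novak and Reyes (each not paramedic-certified).
Among Kapoor, Lindqvist and Leclerc, by date of promotion to current rank (earlier first): Kapoor (Jul 21, 1999) before Lindqvist and Leclerc (Apr 24, 2001).
Lindqvist and Leclerc both have total department service 7 years, so the next rule applies.
Among Lindqvist and Leclerc, by date of academy graduation (later first): Lindqvist (2004-07-11) before Leclerc (2003-08-21).
Kowalski, Marino, Obi, Novak and Reyes all have date of promotion to current rank Jul 12, 2000, so the next rule applies.
Among Kowalski, Marino, Obi, Novak and Reyes, by total department service (higher first): Kowalski and Marino (12 years) before Obi, Novak and Reyes (5 years).
Among Kowalski and Marino, by date of academy graduation (later first): Kowalski (2004-09-10) before Marino (2004-05-19).
Among Obi, Novak and Reyes, by date of academy graduation (later first): Obi (2006-09-01) before Novak (2006-04-28) before Reyes (2003-10-05).
Full order: Kapoor, Lindqvist, Leclerc, Kowalski, Marino, Obi, Novak, Reyes.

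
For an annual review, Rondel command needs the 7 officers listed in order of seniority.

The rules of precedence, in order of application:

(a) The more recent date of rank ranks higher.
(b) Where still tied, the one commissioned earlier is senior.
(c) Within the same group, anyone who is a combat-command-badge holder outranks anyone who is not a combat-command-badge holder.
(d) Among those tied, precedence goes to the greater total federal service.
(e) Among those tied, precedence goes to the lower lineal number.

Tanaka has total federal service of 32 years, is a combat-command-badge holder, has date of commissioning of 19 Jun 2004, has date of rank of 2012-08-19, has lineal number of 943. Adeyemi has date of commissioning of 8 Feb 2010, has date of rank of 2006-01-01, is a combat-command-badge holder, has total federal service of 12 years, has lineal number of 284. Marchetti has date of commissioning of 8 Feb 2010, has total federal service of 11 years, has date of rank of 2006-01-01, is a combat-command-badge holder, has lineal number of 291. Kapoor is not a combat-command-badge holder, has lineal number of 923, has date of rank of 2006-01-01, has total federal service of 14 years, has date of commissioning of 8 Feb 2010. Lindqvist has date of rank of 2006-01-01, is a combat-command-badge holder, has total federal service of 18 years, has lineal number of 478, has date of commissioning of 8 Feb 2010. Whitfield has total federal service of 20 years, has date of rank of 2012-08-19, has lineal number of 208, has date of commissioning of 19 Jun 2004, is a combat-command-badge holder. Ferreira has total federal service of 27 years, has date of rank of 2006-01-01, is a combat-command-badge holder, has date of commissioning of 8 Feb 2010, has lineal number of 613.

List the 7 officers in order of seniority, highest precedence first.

Tanaka, Whitfield, Ferreira, Lindqvist, Adeyemi, Marchetti, Kapoor

By date of rank (later first): Tanaka and Whitfield (both 2012-08-19); then Ferreira, Lindqvist, Adeyemi, Marchetti and Kapoor (each 2006-01-01).
Tanaka and Whitfield both have date of commissioning 19 Jun 2004, so the next rule applies.
Tanaka and Whitfield are each a combat-command-badge holder, so the next rule applies.
Among Tanaka and Whitfield, by total federal service (higher first): Tanaka (32 years) before Whitfield (20 years).
Ferreira, Lindqvist, Adeyemi, Marchetti and Kapoor all have date of commissioning 8 Feb 2010, so the next rule applies.
Among Ferreira, Lindqvist, Adeyemi, Marchetti and Kapoor, a combat-command-badge holder before not a combat-command-badge holder: Ferreira, Lindqvist, Adeyemi and Marchetti (a combat-command-badge holder) before Kapoor (not a combat-command-badge holder).
Among Ferreira, Lindqvist, Adeyemi and Marchetti, by total federal service (higher first): Ferreira (27 years) before Lindqvist (18 years) before Adeyemi (12 years) before Marchetti (11 years).
Full order: Tanaka, Whitfield, Ferreira, Lindqvist, Adeyemi, Marchetti, Kapoor.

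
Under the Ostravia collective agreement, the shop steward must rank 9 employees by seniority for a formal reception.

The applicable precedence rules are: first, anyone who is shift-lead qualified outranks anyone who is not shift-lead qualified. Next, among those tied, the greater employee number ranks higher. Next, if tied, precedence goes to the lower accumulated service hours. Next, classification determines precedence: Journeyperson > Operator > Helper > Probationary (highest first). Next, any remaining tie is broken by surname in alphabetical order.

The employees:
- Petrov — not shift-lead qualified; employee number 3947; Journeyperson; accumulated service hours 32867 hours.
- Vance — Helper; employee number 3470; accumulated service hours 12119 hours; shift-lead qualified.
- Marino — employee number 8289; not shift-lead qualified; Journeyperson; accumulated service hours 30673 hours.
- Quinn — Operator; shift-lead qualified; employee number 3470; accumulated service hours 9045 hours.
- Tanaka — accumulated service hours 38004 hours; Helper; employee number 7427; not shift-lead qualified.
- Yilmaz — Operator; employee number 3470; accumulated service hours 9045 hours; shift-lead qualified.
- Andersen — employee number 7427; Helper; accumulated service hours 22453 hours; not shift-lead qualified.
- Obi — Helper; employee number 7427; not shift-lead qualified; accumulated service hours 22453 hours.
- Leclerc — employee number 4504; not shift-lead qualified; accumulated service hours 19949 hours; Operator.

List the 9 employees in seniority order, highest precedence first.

By the first rule: Quinn, Yilmaz and Vance (each shift-lead qualified); then Marino, Andersen, Obi, Tanaka, Leclerc and Petrov (each not shift-lead qualified).
Quinn, Yilmaz and Vance all have employee number 3470, so the next rule applies.
Among Quinn, Yilmaz and Vance, by accumulated service hours (lower first): Quinn and Yilmaz (9045 hours) before Vance (12119 hours).
Quinn and Yilmaz are each Operator, so the next rule applies.
Among Quinn and Yilmaz, alphabetically by surname: Quinn before Yilmaz.
Among Marino, Andersen, Obi, Tanaka, Leclerc and Petrov, by employee number (higher first): Marino (8289) before Andersen, Obi and Tanaka (7427) before Leclerc (4504) before Petrov (3947).
Among Andersen, Obi and Tanaka, by accumulated service hours (lower first): Andersen and Obi (22453 hours) before Tanaka (38004 hours).
Andersen and Obi are each Helper, so the next rule applies.
Among Andersen and Obi, alphabetically by surname: Andersen before Obi.
Full order: Quinn, Yilmaz, Vance, Marino, Andersen, Obi, Tanaka, Leclerc, Petrov.

Quinn, Yilmaz, Vance, Marino, Andersen, Obi, Tanaka, Leclerc, Petrov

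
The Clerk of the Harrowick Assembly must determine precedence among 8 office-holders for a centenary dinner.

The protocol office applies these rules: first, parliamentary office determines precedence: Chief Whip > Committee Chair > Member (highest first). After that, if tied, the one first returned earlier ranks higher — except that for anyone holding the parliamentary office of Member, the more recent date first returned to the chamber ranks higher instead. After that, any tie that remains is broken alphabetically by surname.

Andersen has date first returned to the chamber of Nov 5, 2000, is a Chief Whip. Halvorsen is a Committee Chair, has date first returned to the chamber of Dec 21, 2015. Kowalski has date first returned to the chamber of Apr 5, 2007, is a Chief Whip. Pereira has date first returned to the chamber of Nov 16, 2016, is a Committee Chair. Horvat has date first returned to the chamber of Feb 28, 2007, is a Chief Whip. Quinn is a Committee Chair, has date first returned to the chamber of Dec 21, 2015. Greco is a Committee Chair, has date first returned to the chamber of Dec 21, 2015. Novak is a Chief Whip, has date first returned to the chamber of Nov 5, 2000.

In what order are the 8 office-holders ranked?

By parliamentary office: Andersen, Novak, Horvat and Kowalski (Chief Whip); then Greco, Halvorsen, Quinn and Pereira (Committee Chair).
Among Andersen, Novak, Horvat and Kowalski, by date first returned to the chamber (earlier first): Andersen and Novak (Nov 5, 2000) before Horvat (Feb 28, 2007) before Kowalski (Apr 5, 2007).
Among Andersen and Novak, alphabetically by surname: Andersen before Novak.
Among Greco, Halvorsen, Quinn and Pereira, by date first returned to the chamber (earlier first): Greco, Halvorsen and Quinn (Dec 21, 2015) before Pereira (Nov 16, 2016).
Among Greco, Halvorsen and Quinn, alphabetically by surname: Greco before Halvorsen before Quinn.
Full order: Andersen, Novak, Horvat, Kowalski, Greco, Halvorsen, Quinn, Pereira.

Andersen, Novak, Horvat, Kowalski, Greco, Halvorsen, Quinn, Pereira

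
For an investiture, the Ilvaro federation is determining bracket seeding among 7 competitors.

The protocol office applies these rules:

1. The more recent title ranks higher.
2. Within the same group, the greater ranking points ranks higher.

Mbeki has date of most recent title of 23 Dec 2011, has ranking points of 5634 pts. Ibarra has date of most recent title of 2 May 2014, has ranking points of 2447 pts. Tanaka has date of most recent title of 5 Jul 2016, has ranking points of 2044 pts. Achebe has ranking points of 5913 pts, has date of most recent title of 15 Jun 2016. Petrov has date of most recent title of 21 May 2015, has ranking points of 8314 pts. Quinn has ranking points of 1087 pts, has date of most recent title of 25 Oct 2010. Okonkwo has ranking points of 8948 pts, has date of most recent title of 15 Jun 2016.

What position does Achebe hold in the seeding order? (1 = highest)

3

By date of most recent title (later first): Tanaka (5 Jul 2016); then Okonkwo and Achebe (both 15 Jun 2016); then Petrov (21 May 2015); then Ibarra (2 May 2014); then Mbeki (23 Dec 2011); then Quinn (25 Oct 2010).
Among Okonkwo and Achebe, by ranking points (higher first): Okonkwo (8948 pts) before Achebe (5913 pts).
Order: Tanaka, Okonkwo, Achebe, Petrov, Ibarra, Mbeki, Quinn. So position 3.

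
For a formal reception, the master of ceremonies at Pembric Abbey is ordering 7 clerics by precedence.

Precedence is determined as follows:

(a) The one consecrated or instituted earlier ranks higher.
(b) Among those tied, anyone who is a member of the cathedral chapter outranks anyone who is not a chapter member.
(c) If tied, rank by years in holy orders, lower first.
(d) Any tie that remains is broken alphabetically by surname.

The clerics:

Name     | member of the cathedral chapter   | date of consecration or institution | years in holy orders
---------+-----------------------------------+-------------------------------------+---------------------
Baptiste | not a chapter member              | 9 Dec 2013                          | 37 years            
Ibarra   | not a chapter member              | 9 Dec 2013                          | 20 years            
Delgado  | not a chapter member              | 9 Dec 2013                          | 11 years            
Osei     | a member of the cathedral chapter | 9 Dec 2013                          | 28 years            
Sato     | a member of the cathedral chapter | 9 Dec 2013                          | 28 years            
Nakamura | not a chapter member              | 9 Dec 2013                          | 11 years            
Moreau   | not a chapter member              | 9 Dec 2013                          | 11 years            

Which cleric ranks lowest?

By date of consecration or institution (earlier first): Osei, Sato, Delgado, Moreau, Nakamura, Ibarra and Baptiste (each 9 Dec 2013).
Among Osei, Sato, Delgado, Moreau, Nakamura, Ibarra and Baptiste, a member of the cathedral chapter before not a chapter member: Osei and Sato (a member of the cathedral chapter) before Delgado, Moreau, Nakamura, Ibarra and Baptiste (not a chapter member).
Osei and Sato both have years in holy orders 28 years, so the next rule applies.
Among Osei and Sato, alphabetically by surname: Osei before Sato.
Among Delgado, Moreau, Nakamura, Ibarra and Baptiste, by years in holy orders (lower first): Delgado, Moreau and Nakamura (11 years) before Ibarra (20 years) before Baptiste (37 years).
Among Delgado, Moreau and Nakamura, alphabetically by surname: Delgado before Moreau before Nakamura.
Order: Osei, Sato, Delgado, Moreau, Nakamura, Ibarra, Baptiste.

Baptiste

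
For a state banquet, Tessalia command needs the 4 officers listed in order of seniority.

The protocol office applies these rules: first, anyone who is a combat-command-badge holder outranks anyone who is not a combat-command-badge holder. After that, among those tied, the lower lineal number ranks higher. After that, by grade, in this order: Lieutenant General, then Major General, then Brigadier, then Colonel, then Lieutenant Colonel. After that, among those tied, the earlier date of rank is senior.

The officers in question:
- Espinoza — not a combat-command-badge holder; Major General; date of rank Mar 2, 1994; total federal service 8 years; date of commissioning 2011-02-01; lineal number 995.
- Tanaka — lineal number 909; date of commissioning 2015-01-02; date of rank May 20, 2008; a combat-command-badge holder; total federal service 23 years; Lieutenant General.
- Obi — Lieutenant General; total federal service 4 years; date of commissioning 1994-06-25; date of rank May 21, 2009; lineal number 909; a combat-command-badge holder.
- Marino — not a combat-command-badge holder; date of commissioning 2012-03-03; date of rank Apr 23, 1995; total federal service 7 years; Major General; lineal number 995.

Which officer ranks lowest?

By the first rule: Tanaka and Obi (both a combat-command-badge holder); then Espinoza and Marino (both not a combat-command-badge holder).
Tanaka and Obi both have lineal number 909, so the next rule applies.
Tanaka and Obi are each Lieutenant General, so the next rule applies.
Among Tanaka and Obi, by date of rank (earlier first): Tanaka (May 20, 2008) before Obi (May 21, 2009).
Espinoza and Marino both have lineal number 995, so the next rule applies.
Espinoza and Marino are each Major General, so the next rule applies.
Among Espinoza and Marino, by date of rank (earlier first): Espinoza (Mar 2, 1994) before Marino (Apr 23, 1995).
Order: Tanaka, Obi, Espinoza, Marino.

Marino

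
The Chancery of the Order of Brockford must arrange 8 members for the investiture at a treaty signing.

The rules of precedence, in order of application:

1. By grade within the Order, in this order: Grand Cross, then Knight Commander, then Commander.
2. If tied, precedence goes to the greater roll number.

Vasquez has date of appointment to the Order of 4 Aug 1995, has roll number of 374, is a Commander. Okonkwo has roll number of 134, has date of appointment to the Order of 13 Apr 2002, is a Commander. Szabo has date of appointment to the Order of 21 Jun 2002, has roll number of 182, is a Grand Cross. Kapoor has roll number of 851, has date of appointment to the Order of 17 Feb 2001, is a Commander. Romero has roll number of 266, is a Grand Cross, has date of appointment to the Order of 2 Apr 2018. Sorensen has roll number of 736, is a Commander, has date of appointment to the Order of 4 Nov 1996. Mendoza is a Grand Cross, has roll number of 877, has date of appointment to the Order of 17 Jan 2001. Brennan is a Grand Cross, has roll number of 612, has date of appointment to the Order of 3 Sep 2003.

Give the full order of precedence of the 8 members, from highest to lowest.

Mendoza, Brennan, Romero, Szabo, Kapoor, Sorensen, Vasquez, Okonkwo

By grade within the Order: Mendoza, Brennan, Romero and Szabo (Grand Cross); then Kapoor, Sorensen, Vasquez and Okonkwo (Commander).
Among Mendoza, Brennan, Romero and Szabo, by roll number (higher first): Mendoza (877) before Brennan (612) before Romero (266) before Szabo (182).
Among Kapoor, Sorensen, Vasquez and Okonkwo, by roll number (higher first): Kapoor (851) before Sorensen (736) before Vasquez (374) before Okonkwo (134).
Full order: Mendoza, Brennan, Romero, Szabo, Kapoor, Sorensen, Vasquez, Okonkwo.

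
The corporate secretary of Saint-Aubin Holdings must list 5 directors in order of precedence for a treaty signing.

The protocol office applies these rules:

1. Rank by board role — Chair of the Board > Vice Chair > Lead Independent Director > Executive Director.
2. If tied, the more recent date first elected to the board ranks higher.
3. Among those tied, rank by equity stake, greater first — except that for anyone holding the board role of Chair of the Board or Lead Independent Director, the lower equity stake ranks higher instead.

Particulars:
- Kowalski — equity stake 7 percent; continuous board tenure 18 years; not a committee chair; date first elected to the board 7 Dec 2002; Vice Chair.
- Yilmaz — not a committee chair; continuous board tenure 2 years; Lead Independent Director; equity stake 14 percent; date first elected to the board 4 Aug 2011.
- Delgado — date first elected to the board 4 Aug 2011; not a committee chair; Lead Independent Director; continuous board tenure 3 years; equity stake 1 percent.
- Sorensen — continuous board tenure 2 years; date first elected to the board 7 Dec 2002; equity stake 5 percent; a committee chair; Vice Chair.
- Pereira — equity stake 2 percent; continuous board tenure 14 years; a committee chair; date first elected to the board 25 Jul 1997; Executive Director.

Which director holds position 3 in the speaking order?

By board role: Kowalski and Sorensen (Vice Chair); then Delgado and Yilmaz (Lead Independent Director); then Pereira (Executive Director).
Kowalski and Sorensen both have date first elected to the board 7 Dec 2002, so the next rule applies.
Among Kowalski and Sorensen, by equity stake (higher first): Kowalski (7 percent) before Sorensen (5 percent).
Delgado and Yilmaz both have date first elected to the board 4 Aug 2011, so the next rule applies.
Among Delgado and Yilmaz, by equity stake (lower first) (reversed rule for this group): Delgado (1 percent) before Yilmaz (14 percent).
Order: Kowalski, Sorensen, Delgado, Yilmaz, Pereira.

Delgado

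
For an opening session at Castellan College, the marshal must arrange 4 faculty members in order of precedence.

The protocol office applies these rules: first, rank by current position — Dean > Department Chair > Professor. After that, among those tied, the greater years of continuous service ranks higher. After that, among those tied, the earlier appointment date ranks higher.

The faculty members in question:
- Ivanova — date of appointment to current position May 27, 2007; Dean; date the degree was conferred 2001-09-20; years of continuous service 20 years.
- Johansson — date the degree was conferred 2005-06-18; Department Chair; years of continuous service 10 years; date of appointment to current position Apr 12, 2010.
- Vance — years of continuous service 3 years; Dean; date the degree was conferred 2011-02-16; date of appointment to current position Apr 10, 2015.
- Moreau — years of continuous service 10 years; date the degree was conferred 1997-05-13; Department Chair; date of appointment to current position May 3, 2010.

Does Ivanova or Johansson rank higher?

Ivanova

By current position: Ivanova and Vance (Dean); then Johansson and Moreau (Department Chair).
Among Ivanova and Vance, by years of continuous service (higher first): Ivanova (20 years) before Vance (3 years).
Johansson and Moreau both have years of continuous service 10 years, so the next rule applies.
Among Johansson and Moreau, by date of appointment to current position (earlier first): Johansson (Apr 12, 2010) before Moreau (May 3, 2010).
So Ivanova takes precedence.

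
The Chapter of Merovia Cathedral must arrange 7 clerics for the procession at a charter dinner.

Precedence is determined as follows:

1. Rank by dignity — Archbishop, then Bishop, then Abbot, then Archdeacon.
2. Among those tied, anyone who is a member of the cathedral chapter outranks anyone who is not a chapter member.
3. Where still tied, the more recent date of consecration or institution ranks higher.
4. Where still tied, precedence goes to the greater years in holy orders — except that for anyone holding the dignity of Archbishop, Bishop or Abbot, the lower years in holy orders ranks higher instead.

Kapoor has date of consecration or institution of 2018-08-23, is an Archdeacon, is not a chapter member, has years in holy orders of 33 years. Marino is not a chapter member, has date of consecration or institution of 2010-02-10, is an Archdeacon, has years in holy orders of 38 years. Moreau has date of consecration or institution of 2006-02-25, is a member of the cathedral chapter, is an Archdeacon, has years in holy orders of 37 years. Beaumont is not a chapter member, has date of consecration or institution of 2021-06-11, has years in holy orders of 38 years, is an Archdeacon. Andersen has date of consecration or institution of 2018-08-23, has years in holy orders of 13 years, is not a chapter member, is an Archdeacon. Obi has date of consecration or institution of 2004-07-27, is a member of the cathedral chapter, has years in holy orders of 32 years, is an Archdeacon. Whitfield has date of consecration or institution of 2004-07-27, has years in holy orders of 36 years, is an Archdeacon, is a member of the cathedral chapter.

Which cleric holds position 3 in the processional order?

Obi

By dignity: Moreau, Whitfield, Obi, Beaumont, Kapoor, Andersen and Marino (Archdeacon).
Among Moreau, Whitfield, Obi, Beaumont, Kapoor, Andersen and Marino, a member of the cathedral chapter before not a chapter member: Moreau, Whitfield and Obi (a member of the cathedral chapter) before Beaumont, Kapoor, Andersen and Marino (not a chapter member).
Among Moreau, Whitfield and Obi, by date of consecration or institution (later first): Moreau (2006-02-25) before Whitfield and Obi (2004-07-27).
Among Whitfield and Obi, by years in holy orders (higher first): Whitfield (36 years) before Obi (32 years).
Among Beaumont, Kapoor, Andersen and Marino, by date of consecration or institution (later first): Beaumont (2021-06-11) before Kapoor and Andersen (2018-08-23) before Marino (2010-02-10).
Among Kapoor and Andersen, by years in holy orders (higher first): Kapoor (33 years) before Andersen (13 years).
Order: Moreau, Whitfield, Obi, Beaumont, Kapoor, Andersen, Marino.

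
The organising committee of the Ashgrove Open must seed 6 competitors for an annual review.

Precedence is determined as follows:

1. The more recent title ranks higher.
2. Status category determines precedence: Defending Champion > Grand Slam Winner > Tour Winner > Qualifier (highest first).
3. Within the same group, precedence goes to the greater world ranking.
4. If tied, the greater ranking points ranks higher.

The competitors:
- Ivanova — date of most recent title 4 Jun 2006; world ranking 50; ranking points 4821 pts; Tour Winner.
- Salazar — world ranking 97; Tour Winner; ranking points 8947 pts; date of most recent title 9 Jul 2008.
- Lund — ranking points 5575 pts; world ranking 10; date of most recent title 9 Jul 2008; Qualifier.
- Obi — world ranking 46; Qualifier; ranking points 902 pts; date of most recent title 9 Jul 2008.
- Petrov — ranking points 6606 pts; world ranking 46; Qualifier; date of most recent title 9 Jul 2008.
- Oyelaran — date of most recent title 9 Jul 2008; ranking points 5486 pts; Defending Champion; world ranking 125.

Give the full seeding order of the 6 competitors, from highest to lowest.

By date of most recent title (later first): Oyelaran, Salazar, Petrov, Obi and Lund (each 9 Jul 2008); then Ivanova (4 Jun 2006).
Among Oyelaran, Salazar, Petrov, Obi and Lund, by status category: Oyelaran (Defending Champion) before Salazar (Tour Winner) before Petrov, Obi and Lund (Qualifier).
Among Petrov, Obi and Lund, by world ranking (higher first): Petrov and Obi (46) before Lund (10).
Among Petrov and Obi, by ranking points (higher first): Petrov (6606 pts) before Obi (902 pts).
Full order: Oyelaran, Salazar, Petrov, Obi, Lund, Ivanova.

Oyelaran, Salazar, Petrov, Obi, Lund, Ivanova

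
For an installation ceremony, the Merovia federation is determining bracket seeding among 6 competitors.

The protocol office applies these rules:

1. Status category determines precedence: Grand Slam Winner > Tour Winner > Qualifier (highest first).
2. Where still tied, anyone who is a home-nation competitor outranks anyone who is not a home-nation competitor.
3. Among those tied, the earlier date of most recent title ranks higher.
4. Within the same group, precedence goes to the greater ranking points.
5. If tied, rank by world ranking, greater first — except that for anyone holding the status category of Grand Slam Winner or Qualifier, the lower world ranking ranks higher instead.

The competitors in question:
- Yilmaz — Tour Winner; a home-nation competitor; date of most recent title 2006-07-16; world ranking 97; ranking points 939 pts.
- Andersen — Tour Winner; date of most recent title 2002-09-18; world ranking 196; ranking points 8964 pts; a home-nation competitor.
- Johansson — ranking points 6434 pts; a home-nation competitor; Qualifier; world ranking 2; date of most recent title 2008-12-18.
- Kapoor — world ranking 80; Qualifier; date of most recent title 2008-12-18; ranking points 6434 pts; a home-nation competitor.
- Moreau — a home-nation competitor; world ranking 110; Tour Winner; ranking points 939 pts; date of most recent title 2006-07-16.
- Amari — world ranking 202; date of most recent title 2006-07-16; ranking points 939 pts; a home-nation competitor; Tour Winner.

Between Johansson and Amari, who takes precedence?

By status category: Andersen, Amari, Moreau and Yilmaz (Tour Winner); then Johansson and Kapoor (Qualifier).
Andersen, Amari, Moreau and Yilmaz are each a home-nation competitor, so the next rule applies.
Among Andersen, Amari, Moreau and Yilmaz, by date of most recent title (earlier first): Andersen (2002-09-18) before Amari, Moreau and Yilmaz (2006-07-16).
Amari, Moreau and Yilmaz all have ranking points 939 pts, so the next rule applies.
Among Amari, Moreau and Yilmaz, by world ranking (higher first): Amari (202) before Moreau (110) before Yilmaz (97).
Johansson and Kapoor are each a home-nation competitor, so the next rule applies.
Johansson and Kapoor both have date of most recent title 2008-12-18, so the next rule applies.
Johansson and Kapoor both have ranking points 6434 pts, so the next rule applies.
Among Johansson and Kapoor, by world ranking (lower first) (reversed rule for this group): Johansson (2) before Kapoor (80).
So Amari takes precedence.

Amari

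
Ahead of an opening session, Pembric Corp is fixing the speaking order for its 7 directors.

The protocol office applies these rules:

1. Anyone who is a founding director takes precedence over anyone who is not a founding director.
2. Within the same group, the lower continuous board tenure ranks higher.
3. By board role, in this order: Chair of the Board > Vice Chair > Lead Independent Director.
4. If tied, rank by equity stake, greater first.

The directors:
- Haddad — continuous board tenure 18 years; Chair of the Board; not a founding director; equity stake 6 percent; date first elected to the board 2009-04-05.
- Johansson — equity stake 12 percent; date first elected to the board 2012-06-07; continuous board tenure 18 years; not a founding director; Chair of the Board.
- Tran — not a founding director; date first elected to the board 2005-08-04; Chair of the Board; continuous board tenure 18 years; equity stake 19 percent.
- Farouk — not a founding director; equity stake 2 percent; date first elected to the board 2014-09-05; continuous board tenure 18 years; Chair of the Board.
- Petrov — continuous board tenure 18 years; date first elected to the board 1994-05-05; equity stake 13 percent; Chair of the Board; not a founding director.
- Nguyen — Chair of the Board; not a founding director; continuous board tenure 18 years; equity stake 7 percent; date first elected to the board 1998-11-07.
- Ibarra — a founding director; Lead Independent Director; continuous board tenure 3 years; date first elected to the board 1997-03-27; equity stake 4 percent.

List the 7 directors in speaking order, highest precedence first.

Ibarra, Tran, Petrov, Johansson, Nguyen, Haddad, Farouk

By the first rule: Ibarra (a founding director); then Tran, Petrov, Johansson, Nguyen, Haddad and Farouk (each not a founding director).
Tran, Petrov, Johansson, Nguyen, Haddad and Farouk all have continuous board tenure 18 years, so the next rule applies.
Tran, Petrov, Johansson, Nguyen, Haddad and Farouk are each Chair of the Board, so the next rule applies.
Among Tran, Petrov, Johansson, Nguyen, Haddad and Farouk, by equity stake (higher first): Tran (19 percent) before Petrov (13 percent) before Johansson (12 percent) before Nguyen (7 percent) before Haddad (6 percent) before Farouk (2 percent).
Full order: Ibarra, Tran, Petrov, Johansson, Nguyen, Haddad, Farouk.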